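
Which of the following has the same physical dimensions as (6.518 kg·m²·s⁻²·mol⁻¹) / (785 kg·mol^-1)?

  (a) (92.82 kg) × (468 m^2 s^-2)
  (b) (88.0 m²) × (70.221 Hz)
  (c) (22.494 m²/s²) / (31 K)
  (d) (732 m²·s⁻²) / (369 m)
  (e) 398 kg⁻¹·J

(e)

Reference: [kg·m²·s⁻²·mol⁻¹] / [kg·mol⁻¹] = m²·s⁻².
Each option:
  (a) [kg] · [m²·s⁻²] = kg·m²·s⁻²
  (b) [m²] · [s⁻¹] = m²·s⁻¹
  (c) [m²·s⁻²] / [K] = m²·s⁻²·K⁻¹
  (d) [m²·s⁻²] / [m] = m·s⁻²
  (e) J·kg⁻¹ = N·m·kg⁻¹ = m²·s⁻²  ← same
Only (e) matches m²·s⁻².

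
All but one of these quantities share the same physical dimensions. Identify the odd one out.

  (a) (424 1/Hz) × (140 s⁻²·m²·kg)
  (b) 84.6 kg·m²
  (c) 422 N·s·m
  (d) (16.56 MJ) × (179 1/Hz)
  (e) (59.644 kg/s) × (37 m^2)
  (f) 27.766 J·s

(b)

Work out the base dimensions of each:
  (a) [s] · [kg·m²·s⁻²] = kg·m²·s⁻¹
  (b) kg·m²
  (c) N·m·s = kg·m·s⁻²·m·s = kg·m²·s⁻¹
  (d) [kg·m²·s⁻²] · [s] = kg·m²·s⁻¹
  (e) [kg·s⁻¹] · [m²] = kg·m²·s⁻¹
  (f) J·s = N·m·s = kg·m²·s⁻¹
All reduce to kg·m²·s⁻¹ except (b), which is kg·m².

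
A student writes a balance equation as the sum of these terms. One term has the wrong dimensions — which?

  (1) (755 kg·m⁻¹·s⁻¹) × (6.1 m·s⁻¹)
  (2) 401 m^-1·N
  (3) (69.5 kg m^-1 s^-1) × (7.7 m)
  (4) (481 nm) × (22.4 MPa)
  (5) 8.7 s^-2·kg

(3)

Reduce each to base SI dimensions:
  (1) [kg·m⁻¹·s⁻¹] · [m·s⁻¹] = kg·s⁻²
  (2) N·m⁻¹ = kg·m·s⁻²·m⁻¹ = kg·s⁻²
  (3) [kg·m⁻¹·s⁻¹] · [m] = kg·s⁻¹
  (4) [m] · [kg·m⁻¹·s⁻²] = kg·s⁻²
  (5) kg·s⁻²
All reduce to kg·s⁻² except (3), which is kg·s⁻¹.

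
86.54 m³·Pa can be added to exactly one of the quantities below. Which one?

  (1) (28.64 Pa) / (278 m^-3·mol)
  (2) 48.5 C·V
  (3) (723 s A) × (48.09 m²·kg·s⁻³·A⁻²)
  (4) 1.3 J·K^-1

Reference: Pa·m³ = N·m⁻²·m³ = kg·m²·s⁻².
Each option:
  (1) [kg·m⁻¹·s⁻²] / [m⁻³·mol] = kg·m²·s⁻²·mol⁻¹
  (2) C·V = s·A·J·C⁻¹ = kg·m²·s⁻²  ← same
  (3) [s·A] · [kg·m²·s⁻³·A⁻²] = kg·m²·s⁻²·A⁻¹
  (4) J·K⁻¹ = N·m·K⁻¹ = kg·m²·s⁻²·K⁻¹
Only (2) matches kg·m²·s⁻².

(2)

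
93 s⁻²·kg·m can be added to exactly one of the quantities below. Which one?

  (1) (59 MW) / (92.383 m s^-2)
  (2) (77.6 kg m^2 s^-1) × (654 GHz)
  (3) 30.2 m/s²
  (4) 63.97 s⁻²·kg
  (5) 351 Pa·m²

Reference: kg·m·s⁻².
Each option:
  (1) [kg·m²·s⁻³] / [m·s⁻²] = kg·m·s⁻¹
  (2) [kg·m²·s⁻¹] · [s⁻¹] = kg·m²·s⁻²
  (3) m·s⁻²
  (4) kg·s⁻²
  (5) Pa·m² = N·m⁻²·m² = kg·m·s⁻²  ← same
Only (5) matches kg·m·s⁻².

(5)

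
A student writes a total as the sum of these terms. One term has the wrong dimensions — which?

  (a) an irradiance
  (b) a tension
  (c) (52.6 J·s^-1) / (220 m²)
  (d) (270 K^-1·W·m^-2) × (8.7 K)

Work out the base dimensions of each:
  (a) [irradiance] = kg·s⁻³
  (b) [tension] = kg·m·s⁻²
  (c) [kg·m²·s⁻³] / [m²] = kg·s⁻³
  (d) [kg·s⁻³·K⁻¹] · [K] = kg·s⁻³
All reduce to kg·s⁻³ except (b), which is kg·m·s⁻².

(b)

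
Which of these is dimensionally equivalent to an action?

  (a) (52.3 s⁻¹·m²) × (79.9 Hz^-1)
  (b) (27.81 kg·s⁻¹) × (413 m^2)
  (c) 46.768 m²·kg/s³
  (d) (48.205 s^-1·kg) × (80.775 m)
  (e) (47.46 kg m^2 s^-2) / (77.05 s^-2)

Reference: [action] = kg·m²·s⁻¹.
Each option:
  (a) [m²·s⁻¹] · [s] = m²
  (b) [kg·s⁻¹] · [m²] = kg·m²·s⁻¹  ← same
  (c) kg·m²·s⁻³
  (d) [kg·s⁻¹] · [m] = kg·m·s⁻¹
  (e) [kg·m²·s⁻²] / [s⁻²] = kg·m²
Only (b) matches kg·m²·s⁻¹.

(b)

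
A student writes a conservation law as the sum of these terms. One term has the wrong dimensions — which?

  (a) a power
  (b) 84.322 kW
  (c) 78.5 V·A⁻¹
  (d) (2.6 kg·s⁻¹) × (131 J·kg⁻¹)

Work out the base dimensions of each:
  (a) [power] = kg·m²·s⁻³
  (b) W = J·s⁻¹ = kg·m²·s⁻³
  (c) V·A⁻¹ = J·C⁻¹·A⁻¹ = kg·m²·s⁻³·A⁻²
  (d) [kg·s⁻¹] · [m²·s⁻²] = kg·m²·s⁻³
All reduce to kg·m²·s⁻³ except (c), which is kg·m²·s⁻³·A⁻².

(c)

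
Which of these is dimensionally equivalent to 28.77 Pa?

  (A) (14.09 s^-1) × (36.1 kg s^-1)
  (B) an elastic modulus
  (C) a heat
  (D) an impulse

Reference: Pa = N·m⁻² = kg·m⁻¹·s⁻².
Each option:
  (A) [s⁻¹] · [kg·s⁻¹] = kg·s⁻²
  (B) [elastic modulus] = kg·m⁻¹·s⁻²  ← same
  (C) [heat] = kg·m²·s⁻²
  (D) [impulse] = kg·m·s⁻¹
Only (B) matches kg·m⁻¹·s⁻².

(B)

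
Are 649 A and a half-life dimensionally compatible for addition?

No

In SI base units:
  649 A:  A
  a half-life:  [half-life] = s
A ≠ s, so they cannot be added.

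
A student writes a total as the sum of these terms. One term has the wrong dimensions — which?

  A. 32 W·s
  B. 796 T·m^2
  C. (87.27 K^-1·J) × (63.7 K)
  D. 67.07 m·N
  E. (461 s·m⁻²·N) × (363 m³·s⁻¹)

Work out the base dimensions of each:
  A. W·s = J·s⁻¹·s = kg·m²·s⁻²
  B. T·m² = Wb·m⁻²·m² = kg·m²·s⁻²·A⁻¹
  C. [kg·m²·s⁻²·K⁻¹] · [K] = kg·m²·s⁻²
  D. N·m = kg·m·s⁻²·m = kg·m²·s⁻²
  E. [kg·m⁻¹·s⁻¹] · [m³·s⁻¹] = kg·m²·s⁻²
All reduce to kg·m²·s⁻² except B., which is kg·m²·s⁻²·A⁻¹.

B.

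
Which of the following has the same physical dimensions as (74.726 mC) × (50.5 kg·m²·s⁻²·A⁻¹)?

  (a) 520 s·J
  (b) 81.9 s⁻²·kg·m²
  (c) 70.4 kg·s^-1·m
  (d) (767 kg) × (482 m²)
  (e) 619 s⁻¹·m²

(a)

Reference: [s·A] · [kg·m²·s⁻²·A⁻¹] = kg·m²·s⁻¹.
Each option:
  (a) J·s = N·m·s = kg·m²·s⁻¹  ← same
  (b) kg·m²·s⁻²
  (c) kg·m·s⁻¹
  (d) [kg] · [m²] = kg·m²
  (e) m²·s⁻¹
Only (a) matches kg·m²·s⁻¹.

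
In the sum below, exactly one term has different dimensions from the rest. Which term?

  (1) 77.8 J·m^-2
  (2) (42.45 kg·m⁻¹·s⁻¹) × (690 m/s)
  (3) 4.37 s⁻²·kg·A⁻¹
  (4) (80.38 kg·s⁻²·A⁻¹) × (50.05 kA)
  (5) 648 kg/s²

Work out the base dimensions of each:
  (1) J·m⁻² = N·m·m⁻² = kg·s⁻²
  (2) [kg·m⁻¹·s⁻¹] · [m·s⁻¹] = kg·s⁻²
  (3) kg·s⁻²·A⁻¹
  (4) [kg·s⁻²·A⁻¹] · [A] = kg·s⁻²
  (5) kg·s⁻²
All reduce to kg·s⁻² except (3), which is kg·s⁻²·A⁻¹.

(3)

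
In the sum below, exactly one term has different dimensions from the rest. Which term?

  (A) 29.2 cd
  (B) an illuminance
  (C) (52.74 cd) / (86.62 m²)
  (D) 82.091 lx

(A)

Dimensions:
  (A) cd
  (B) [illuminance] = m⁻²·cd
  (C) [cd] / [m²] = m⁻²·cd
  (D) lx = lm·m⁻² = m⁻²·cd
All reduce to m⁻²·cd except (A), which is cd.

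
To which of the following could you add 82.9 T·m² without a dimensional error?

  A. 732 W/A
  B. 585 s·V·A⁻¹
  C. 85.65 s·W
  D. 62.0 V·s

Reference: T·m² = Wb·m⁻²·m² = kg·m²·s⁻²·A⁻¹.
Each option:
  A. W·A⁻¹ = J·s⁻¹·A⁻¹ = kg·m²·s⁻³·A⁻¹
  B. V·s·A⁻¹ = J·C⁻¹·s·A⁻¹ = kg·m²·s⁻²·A⁻²
  C. W·s = J·s⁻¹·s = kg·m²·s⁻²
  D. V·s = J·C⁻¹·s = kg·m²·s⁻²·A⁻¹  ← same
Only D. matches kg·m²·s⁻²·A⁻¹.

D.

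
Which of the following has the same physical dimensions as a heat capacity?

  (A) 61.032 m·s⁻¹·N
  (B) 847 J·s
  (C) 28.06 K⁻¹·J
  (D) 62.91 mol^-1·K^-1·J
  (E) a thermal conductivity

(C)

Reference: [heat capacity] = kg·m²·s⁻²·K⁻¹.
Each option:
  (A) N·m·s⁻¹ = kg·m·s⁻²·m·s⁻¹ = kg·m²·s⁻³
  (B) J·s = N·m·s = kg·m²·s⁻¹
  (C) J·K⁻¹ = N·m·K⁻¹ = kg·m²·s⁻²·K⁻¹  ← same
  (D) J·mol⁻¹·K⁻¹ = N·m·mol⁻¹·K⁻¹ = kg·m²·s⁻²·K⁻¹·mol⁻¹
  (E) [thermal conductivity] = kg·m·s⁻³·K⁻¹
Only (C) matches kg·m²·s⁻²·K⁻¹.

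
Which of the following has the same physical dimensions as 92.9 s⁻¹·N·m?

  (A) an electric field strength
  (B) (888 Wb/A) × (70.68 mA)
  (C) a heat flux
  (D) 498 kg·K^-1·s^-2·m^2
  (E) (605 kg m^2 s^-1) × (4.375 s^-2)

Reference: N·m·s⁻¹ = kg·m·s⁻²·m·s⁻¹ = kg·m²·s⁻³.
Each option:
  (A) [electric field strength] = kg·m·s⁻³·A⁻¹
  (B) [kg·m²·s⁻²·A⁻²] · [A] = kg·m²·s⁻²·A⁻¹
  (C) [heat flux] = kg·s⁻³
  (D) kg·m²·s⁻²·K⁻¹
  (E) [kg·m²·s⁻¹] · [s⁻²] = kg·m²·s⁻³  ← same
Only (E) matches kg·m²·s⁻³.

(E)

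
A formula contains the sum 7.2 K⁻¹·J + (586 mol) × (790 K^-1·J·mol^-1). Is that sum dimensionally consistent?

Yes

Reduce each to base SI dimensions:
  7.2 K⁻¹·J:  J·K⁻¹ = N·m·K⁻¹ = kg·m²·s⁻²·K⁻¹
  (586 mol) × (790 K^-1·J·mol^-1):  [mol] · [kg·m²·s⁻²·K⁻¹·mol⁻¹] = kg·m²·s⁻²·K⁻¹
Both are kg·m²·s⁻²·K⁻¹, so they have the same dimensions and can be added.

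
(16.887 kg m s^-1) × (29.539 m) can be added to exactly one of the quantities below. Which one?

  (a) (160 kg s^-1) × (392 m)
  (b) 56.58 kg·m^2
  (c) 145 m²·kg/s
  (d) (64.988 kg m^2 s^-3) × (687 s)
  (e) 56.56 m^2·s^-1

Reference: [kg·m·s⁻¹] · [m] = kg·m²·s⁻¹.
Each option:
  (a) [kg·s⁻¹] · [m] = kg·m·s⁻¹
  (b) kg·m²
  (c) kg·m²·s⁻¹  ← same
  (d) [kg·m²·s⁻³] · [s] = kg·m²·s⁻²
  (e) m²·s⁻¹
Only (c) matches kg·m²·s⁻¹.

(c)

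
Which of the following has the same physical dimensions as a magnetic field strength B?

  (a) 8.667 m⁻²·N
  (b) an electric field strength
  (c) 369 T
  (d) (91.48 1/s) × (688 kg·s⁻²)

(c)

Reference: [magnetic field strength B] = kg·s⁻²·A⁻¹.
Each option:
  (a) N·m⁻² = kg·m·s⁻²·m⁻² = kg·m⁻¹·s⁻²
  (b) [electric field strength] = kg·m·s⁻³·A⁻¹
  (c) T = Wb·m⁻² = kg·s⁻²·A⁻¹  ← same
  (d) [s⁻¹] · [kg·s⁻²] = kg·s⁻³
Only (c) matches kg·s⁻²·A⁻¹.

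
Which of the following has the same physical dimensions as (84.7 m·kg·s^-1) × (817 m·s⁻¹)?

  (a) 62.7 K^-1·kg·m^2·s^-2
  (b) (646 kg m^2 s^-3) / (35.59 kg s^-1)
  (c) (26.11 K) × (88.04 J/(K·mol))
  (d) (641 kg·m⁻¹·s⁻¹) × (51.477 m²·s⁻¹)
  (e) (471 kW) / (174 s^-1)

(e)

Reference: [kg·m·s⁻¹] · [m·s⁻¹] = kg·m²·s⁻².
Each option:
  (a) kg·m²·s⁻²·K⁻¹
  (b) [kg·m²·s⁻³] / [kg·s⁻¹] = m²·s⁻²
  (c) [K] · [kg·m²·s⁻²·K⁻¹·mol⁻¹] = kg·m²·s⁻²·mol⁻¹
  (d) [kg·m⁻¹·s⁻¹] · [m²·s⁻¹] = kg·m·s⁻²
  (e) [kg·m²·s⁻³] / [s⁻¹] = kg·m²·s⁻²  ← same
Only (e) matches kg·m²·s⁻².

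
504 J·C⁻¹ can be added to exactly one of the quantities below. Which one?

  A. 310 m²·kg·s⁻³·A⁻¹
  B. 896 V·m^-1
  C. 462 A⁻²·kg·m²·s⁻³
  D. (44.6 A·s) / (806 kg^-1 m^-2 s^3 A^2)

Reference: J·C⁻¹ = N·m·(s·A)⁻¹ = kg·m²·s⁻³·A⁻¹.
Each option:
  A. kg·m²·s⁻³·A⁻¹  ← same
  B. V·m⁻¹ = J·C⁻¹·m⁻¹ = kg·m·s⁻³·A⁻¹
  C. kg·m²·s⁻³·A⁻²
  D. [s·A] / [kg⁻¹·m⁻²·s³·A²] = kg·m²·s⁻²·A⁻¹
Only A. matches kg·m²·s⁻³·A⁻¹.

A.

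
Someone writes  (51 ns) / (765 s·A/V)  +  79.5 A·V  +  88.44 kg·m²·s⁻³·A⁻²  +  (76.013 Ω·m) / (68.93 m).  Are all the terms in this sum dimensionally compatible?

Work out the base dimensions of each:
  (51 ns) / (765 s·A/V):  [s] / [kg⁻¹·m⁻²·s⁴·A²] = kg·m²·s⁻³·A⁻²
  79.5 A·V:  V·A = J·C⁻¹·A = kg·m²·s⁻³
  88.44 kg·m²·s⁻³·A⁻²:  kg·m²·s⁻³·A⁻²
  (76.013 Ω·m) / (68.93 m):  [kg·m³·s⁻³·A⁻²] / [m] = kg·m²·s⁻³·A⁻²
The terms do not share a single dimension (kg·m²·s⁻³ vs kg·m²·s⁻³·A⁻²).

No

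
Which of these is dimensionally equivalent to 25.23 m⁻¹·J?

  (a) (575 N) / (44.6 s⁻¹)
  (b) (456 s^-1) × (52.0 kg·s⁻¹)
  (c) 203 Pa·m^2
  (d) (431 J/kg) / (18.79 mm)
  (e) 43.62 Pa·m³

(c)

Reference: J·m⁻¹ = N·m·m⁻¹ = kg·m·s⁻².
Each option:
  (a) [kg·m·s⁻²] / [s⁻¹] = kg·m·s⁻¹
  (b) [s⁻¹] · [kg·s⁻¹] = kg·s⁻²
  (c) Pa·m² = N·m⁻²·m² = kg·m·s⁻²  ← same
  (d) [m²·s⁻²] / [m] = m·s⁻²
  (e) Pa·m³ = N·m⁻²·m³ = kg·m²·s⁻²
Only (c) matches kg·m·s⁻².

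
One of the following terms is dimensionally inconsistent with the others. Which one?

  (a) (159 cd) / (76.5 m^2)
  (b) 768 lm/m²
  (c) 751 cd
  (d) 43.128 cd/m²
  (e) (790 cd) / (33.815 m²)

(c)

Expand each in SI base units:
  (a) [cd] / [m²] = m⁻²·cd
  (b) lm·m⁻² = cd·m⁻² = m⁻²·cd
  (c) cd
  (d) cd·m⁻² = m⁻²·cd
  (e) [cd] / [m²] = m⁻²·cd
All reduce to m⁻²·cd except (c), which is cd.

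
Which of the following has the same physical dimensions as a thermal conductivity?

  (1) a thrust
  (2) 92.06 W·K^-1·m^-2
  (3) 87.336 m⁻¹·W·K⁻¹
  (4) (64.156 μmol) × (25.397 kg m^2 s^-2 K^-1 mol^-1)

(3)

Reference: [thermal conductivity] = kg·m·s⁻³·K⁻¹.
Each option:
  (1) [thrust] = kg·m·s⁻²
  (2) W·m⁻²·K⁻¹ = J·s⁻¹·m⁻²·K⁻¹ = kg·s⁻³·K⁻¹
  (3) W·m⁻¹·K⁻¹ = J·s⁻¹·m⁻¹·K⁻¹ = kg·m·s⁻³·K⁻¹  ← same
  (4) [mol] · [kg·m²·s⁻²·K⁻¹·mol⁻¹] = kg·m²·s⁻²·K⁻¹
Only (3) matches kg·m·s⁻³·K⁻¹.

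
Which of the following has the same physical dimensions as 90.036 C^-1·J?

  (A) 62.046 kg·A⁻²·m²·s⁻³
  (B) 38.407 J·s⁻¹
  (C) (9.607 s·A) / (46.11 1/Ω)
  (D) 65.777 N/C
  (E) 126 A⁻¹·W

Reference: J·C⁻¹ = N·m·(s·A)⁻¹ = kg·m²·s⁻³·A⁻¹.
Each option:
  (A) kg·m²·s⁻³·A⁻²
  (B) J·s⁻¹ = N·m·s⁻¹ = kg·m²·s⁻³
  (C) [s·A] / [kg⁻¹·m⁻²·s³·A²] = kg·m²·s⁻²·A⁻¹
  (D) N·C⁻¹ = kg·m·s⁻²·(s·A)⁻¹ = kg·m·s⁻³·A⁻¹
  (E) W·A⁻¹ = J·s⁻¹·A⁻¹ = kg·m²·s⁻³·A⁻¹  ← same
Only (E) matches kg·m²·s⁻³·A⁻¹.

(E)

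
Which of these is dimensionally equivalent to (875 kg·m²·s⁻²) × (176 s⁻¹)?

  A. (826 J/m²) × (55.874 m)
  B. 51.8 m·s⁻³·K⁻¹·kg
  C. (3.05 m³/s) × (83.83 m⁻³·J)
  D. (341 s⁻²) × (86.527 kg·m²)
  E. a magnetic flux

C.

Reference: [kg·m²·s⁻²] · [s⁻¹] = kg·m²·s⁻³.
Each option:
  A. [kg·s⁻²] · [m] = kg·m·s⁻²
  B. kg·m·s⁻³·K⁻¹
  C. [m³·s⁻¹] · [kg·m⁻¹·s⁻²] = kg·m²·s⁻³  ← same
  D. [s⁻²] · [kg·m²] = kg·m²·s⁻²
  E. [magnetic flux] = kg·m²·s⁻²·A⁻¹
Only C. matches kg·m²·s⁻³.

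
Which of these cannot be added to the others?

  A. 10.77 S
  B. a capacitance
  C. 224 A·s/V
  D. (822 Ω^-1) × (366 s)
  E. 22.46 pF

Work out the base dimensions of each:
  A. S = Ω⁻¹ = kg⁻¹·m⁻²·s³·A²
  B. [capacitance] = kg⁻¹·m⁻²·s⁴·A²
  C. A·s·V⁻¹ = A·s·(J·C⁻¹)⁻¹ = kg⁻¹·m⁻²·s⁴·A²
  D. [kg⁻¹·m⁻²·s³·A²] · [s] = kg⁻¹·m⁻²·s⁴·A²
  E. F = C·V⁻¹ = kg⁻¹·m⁻²·s⁴·A²
All reduce to kg⁻¹·m⁻²·s⁴·A² except A., which is kg⁻¹·m⁻²·s³·A².

A.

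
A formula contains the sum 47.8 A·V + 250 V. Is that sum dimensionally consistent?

Reduce each to base SI dimensions:
  47.8 A·V:  V·A = J·C⁻¹·A = kg·m²·s⁻³
  250 V:  V = J·C⁻¹ = kg·m²·s⁻³·A⁻¹
kg·m²·s⁻³ ≠ kg·m²·s⁻³·A⁻¹, so they cannot be added.

No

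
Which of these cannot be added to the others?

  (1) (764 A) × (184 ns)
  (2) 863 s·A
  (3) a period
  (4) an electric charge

Work out the base dimensions of each:
  (1) [A] · [s] = s·A
  (2) A·s = s·A
  (3) [period] = s
  (4) [electric charge] = s·A
All reduce to s·A except (3), which is s.

(3)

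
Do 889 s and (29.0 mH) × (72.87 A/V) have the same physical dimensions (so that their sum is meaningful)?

Yes

Dimensions:
  889 s:  s
  (29.0 mH) × (72.87 A/V):  [kg·m²·s⁻²·A⁻²] · [kg⁻¹·m⁻²·s³·A²] = s
Both are s, so they have the same dimensions and can be added.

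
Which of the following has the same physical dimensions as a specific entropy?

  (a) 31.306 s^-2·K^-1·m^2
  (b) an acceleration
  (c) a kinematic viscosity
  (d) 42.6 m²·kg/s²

Reference: [specific entropy] = m²·s⁻²·K⁻¹.
Each option:
  (a) m²·s⁻²·K⁻¹  ← same
  (b) [acceleration] = m·s⁻²
  (c) [kinematic viscosity] = m²·s⁻¹
  (d) kg·m²·s⁻²
Only (a) matches m²·s⁻²·K⁻¹.

(a)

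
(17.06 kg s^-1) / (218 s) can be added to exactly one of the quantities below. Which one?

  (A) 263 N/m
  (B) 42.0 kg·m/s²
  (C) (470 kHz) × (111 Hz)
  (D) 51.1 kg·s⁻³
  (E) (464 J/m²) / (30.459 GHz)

Reference: [kg·s⁻¹] / [s] = kg·s⁻².
Each option:
  (A) N·m⁻¹ = kg·m·s⁻²·m⁻¹ = kg·s⁻²  ← same
  (B) kg·m·s⁻²
  (C) [s⁻¹] · [s⁻¹] = s⁻²
  (D) kg·s⁻³
  (E) [kg·s⁻²] / [s⁻¹] = kg·s⁻¹
Only (A) matches kg·s⁻².

(A)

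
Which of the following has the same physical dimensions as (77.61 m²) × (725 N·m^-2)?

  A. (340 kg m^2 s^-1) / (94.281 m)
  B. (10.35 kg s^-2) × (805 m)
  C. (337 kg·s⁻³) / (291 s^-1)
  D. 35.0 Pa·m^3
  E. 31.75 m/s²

B.

Reference: [m²] · [kg·m⁻¹·s⁻²] = kg·m·s⁻².
Each option:
  A. [kg·m²·s⁻¹] / [m] = kg·m·s⁻¹
  B. [kg·s⁻²] · [m] = kg·m·s⁻²  ← same
  C. [kg·s⁻³] / [s⁻¹] = kg·s⁻²
  D. Pa·m³ = N·m⁻²·m³ = kg·m²·s⁻²
  E. m·s⁻²
Only B. matches kg·m·s⁻².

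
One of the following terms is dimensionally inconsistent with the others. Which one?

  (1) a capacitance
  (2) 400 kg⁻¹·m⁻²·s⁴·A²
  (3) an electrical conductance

In SI base units:
  (1) [capacitance] = kg⁻¹·m⁻²·s⁴·A²
  (2) kg⁻¹·m⁻²·s⁴·A²
  (3) [electrical conductance] = kg⁻¹·m⁻²·s³·A²
All reduce to kg⁻¹·m⁻²·s⁴·A² except (3), which is kg⁻¹·m⁻²·s³·A².

(3)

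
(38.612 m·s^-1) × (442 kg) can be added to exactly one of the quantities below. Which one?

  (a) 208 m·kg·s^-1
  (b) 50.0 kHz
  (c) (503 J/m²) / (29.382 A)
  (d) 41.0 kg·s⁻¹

(a)

Reference: [m·s⁻¹] · [kg] = kg·m·s⁻¹.
Each option:
  (a) kg·m·s⁻¹  ← same
  (b) Hz = s⁻¹
  (c) [kg·s⁻²] / [A] = kg·s⁻²·A⁻¹
  (d) kg·s⁻¹
Only (a) matches kg·m·s⁻¹.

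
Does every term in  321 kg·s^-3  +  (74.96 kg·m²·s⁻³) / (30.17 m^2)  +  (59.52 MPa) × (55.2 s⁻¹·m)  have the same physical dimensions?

Yes

Work out the base dimensions of each:
  321 kg·s^-3:  kg·s⁻³
  (74.96 kg·m²·s⁻³) / (30.17 m^2):  [kg·m²·s⁻³] / [m²] = kg·s⁻³
  (59.52 MPa) × (55.2 s⁻¹·m):  [kg·m⁻¹·s⁻²] · [m·s⁻¹] = kg·s⁻³
Every term reduces to kg·s⁻³.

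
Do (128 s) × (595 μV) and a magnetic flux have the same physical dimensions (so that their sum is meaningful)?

Dimensions:
  (128 s) × (595 μV):  [s] · [kg·m²·s⁻³·A⁻¹] = kg·m²·s⁻²·A⁻¹
  a magnetic flux:  [magnetic flux] = kg·m²·s⁻²·A⁻¹
Both are kg·m²·s⁻²·A⁻¹, so they have the same dimensions and can be added.

Yes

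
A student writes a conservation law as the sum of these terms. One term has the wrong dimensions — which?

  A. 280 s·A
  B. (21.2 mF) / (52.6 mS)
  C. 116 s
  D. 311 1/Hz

A.

Expand each in SI base units:
  A. A·s = s·A
  B. [kg⁻¹·m⁻²·s⁴·A²] / [kg⁻¹·m⁻²·s³·A²] = s
  C. s
  D. Hz⁻¹ = (s⁻¹)⁻¹ = s
All reduce to s except A., which is s·A.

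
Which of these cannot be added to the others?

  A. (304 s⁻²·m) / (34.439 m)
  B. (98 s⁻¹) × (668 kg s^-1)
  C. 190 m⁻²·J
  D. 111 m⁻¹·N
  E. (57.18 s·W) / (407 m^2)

Reduce each to base SI dimensions:
  A. [m·s⁻²] / [m] = s⁻²
  B. [s⁻¹] · [kg·s⁻¹] = kg·s⁻²
  C. J·m⁻² = N·m·m⁻² = kg·s⁻²
  D. N·m⁻¹ = kg·m·s⁻²·m⁻¹ = kg·s⁻²
  E. [kg·m²·s⁻²] / [m²] = kg·s⁻²
All reduce to kg·s⁻² except A., which is s⁻².

A.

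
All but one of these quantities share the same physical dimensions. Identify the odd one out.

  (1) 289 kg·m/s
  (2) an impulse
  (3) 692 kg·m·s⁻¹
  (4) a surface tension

Dimensions:
  (1) kg·m·s⁻¹
  (2) [impulse] = kg·m·s⁻¹
  (3) kg·m·s⁻¹
  (4) [surface tension] = kg·s⁻²
All reduce to kg·m·s⁻¹ except (4), which is kg·s⁻².

(4)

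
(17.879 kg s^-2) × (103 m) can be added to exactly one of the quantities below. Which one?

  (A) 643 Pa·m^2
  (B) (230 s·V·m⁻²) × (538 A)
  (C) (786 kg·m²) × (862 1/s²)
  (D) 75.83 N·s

(A)

Reference: [kg·s⁻²] · [m] = kg·m·s⁻².
Each option:
  (A) Pa·m² = N·m⁻²·m² = kg·m·s⁻²  ← same
  (B) [kg·s⁻²·A⁻¹] · [A] = kg·s⁻²
  (C) [kg·m²] · [s⁻²] = kg·m²·s⁻²
  (D) N·s = kg·m·s⁻²·s = kg·m·s⁻¹
Only (A) matches kg·m·s⁻².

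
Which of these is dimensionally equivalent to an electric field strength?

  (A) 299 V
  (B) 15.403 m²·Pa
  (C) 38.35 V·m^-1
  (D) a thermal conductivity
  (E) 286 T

(C)

Reference: [electric field strength] = kg·m·s⁻³·A⁻¹.
Each option:
  (A) V = J·C⁻¹ = kg·m²·s⁻³·A⁻¹
  (B) Pa·m² = N·m⁻²·m² = kg·m·s⁻²
  (C) V·m⁻¹ = J·C⁻¹·m⁻¹ = kg·m·s⁻³·A⁻¹  ← same
  (D) [thermal conductivity] = kg·m·s⁻³·K⁻¹
  (E) T = Wb·m⁻² = kg·s⁻²·A⁻¹
Only (C) matches kg·m·s⁻³·A⁻¹.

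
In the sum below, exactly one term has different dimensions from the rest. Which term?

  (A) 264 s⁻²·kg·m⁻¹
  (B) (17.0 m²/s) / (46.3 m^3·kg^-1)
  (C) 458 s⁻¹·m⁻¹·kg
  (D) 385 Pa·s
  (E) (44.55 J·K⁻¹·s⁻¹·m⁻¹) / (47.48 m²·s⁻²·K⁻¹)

(A)

Dimensions:
  (A) kg·m⁻¹·s⁻²
  (B) [m²·s⁻¹] / [kg⁻¹·m³] = kg·m⁻¹·s⁻¹
  (C) kg·m⁻¹·s⁻¹
  (D) Pa·s = N·m⁻²·s = kg·m⁻¹·s⁻¹
  (E) [kg·m·s⁻³·K⁻¹] / [m²·s⁻²·K⁻¹] = kg·m⁻¹·s⁻¹
All reduce to kg·m⁻¹·s⁻¹ except (A), which is kg·m⁻¹·s⁻².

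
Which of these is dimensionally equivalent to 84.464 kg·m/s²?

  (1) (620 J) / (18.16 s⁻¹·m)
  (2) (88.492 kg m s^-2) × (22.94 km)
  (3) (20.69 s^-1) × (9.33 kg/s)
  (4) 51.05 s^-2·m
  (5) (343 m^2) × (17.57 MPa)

Reference: kg·m·s⁻².
Each option:
  (1) [kg·m²·s⁻²] / [m·s⁻¹] = kg·m·s⁻¹
  (2) [kg·m·s⁻²] · [m] = kg·m²·s⁻²
  (3) [s⁻¹] · [kg·s⁻¹] = kg·s⁻²
  (4) m·s⁻²
  (5) [m²] · [kg·m⁻¹·s⁻²] = kg·m·s⁻²  ← same
Only (5) matches kg·m·s⁻².

(5)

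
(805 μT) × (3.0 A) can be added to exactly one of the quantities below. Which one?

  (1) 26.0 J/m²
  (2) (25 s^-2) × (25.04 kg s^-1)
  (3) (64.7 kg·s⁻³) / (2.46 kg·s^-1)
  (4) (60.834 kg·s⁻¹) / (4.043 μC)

Reference: [kg·s⁻²·A⁻¹] · [A] = kg·s⁻².
Each option:
  (1) J·m⁻² = N·m·m⁻² = kg·s⁻²  ← same
  (2) [s⁻²] · [kg·s⁻¹] = kg·s⁻³
  (3) [kg·s⁻³] / [kg·s⁻¹] = s⁻²
  (4) [kg·s⁻¹] / [s·A] = kg·s⁻²·A⁻¹
Only (1) matches kg·s⁻².

(1)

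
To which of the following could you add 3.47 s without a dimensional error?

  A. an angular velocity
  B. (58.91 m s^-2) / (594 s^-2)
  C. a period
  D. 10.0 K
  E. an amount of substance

C.

Reference: s.
Each option:
  A. [angular velocity] = s⁻¹
  B. [m·s⁻²] / [s⁻²] = m
  C. [period] = s  ← same
  D. K
  E. [amount of substance] = mol
Only C. matches s.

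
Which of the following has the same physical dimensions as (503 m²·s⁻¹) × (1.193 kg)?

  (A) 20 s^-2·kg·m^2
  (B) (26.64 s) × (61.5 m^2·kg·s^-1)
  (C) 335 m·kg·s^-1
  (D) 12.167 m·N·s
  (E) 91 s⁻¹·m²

Reference: [m²·s⁻¹] · [kg] = kg·m²·s⁻¹.
Each option:
  (A) kg·m²·s⁻²
  (B) [s] · [kg·m²·s⁻¹] = kg·m²
  (C) kg·m·s⁻¹
  (D) N·m·s = kg·m·s⁻²·m·s = kg·m²·s⁻¹  ← same
  (E) m²·s⁻¹
Only (D) matches kg·m²·s⁻¹.

(D)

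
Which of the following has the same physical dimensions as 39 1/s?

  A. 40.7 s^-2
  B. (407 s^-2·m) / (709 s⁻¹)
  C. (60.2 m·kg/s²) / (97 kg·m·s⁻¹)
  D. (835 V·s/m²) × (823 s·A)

Reference: s⁻¹.
Each option:
  A. s⁻²
  B. [m·s⁻²] / [s⁻¹] = m·s⁻¹
  C. [kg·m·s⁻²] / [kg·m·s⁻¹] = s⁻¹  ← same
  D. [kg·s⁻²·A⁻¹] · [s·A] = kg·s⁻¹
Only C. matches s⁻¹.

C.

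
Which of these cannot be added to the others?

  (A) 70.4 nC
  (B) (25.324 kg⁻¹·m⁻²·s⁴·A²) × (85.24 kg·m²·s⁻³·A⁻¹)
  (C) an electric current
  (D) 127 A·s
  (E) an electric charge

(C)

Expand each in SI base units:
  (A) C = s·A
  (B) [kg⁻¹·m⁻²·s⁴·A²] · [kg·m²·s⁻³·A⁻¹] = s·A
  (C) [electric current] = A
  (D) A·s = s·A
  (E) [electric charge] = s·A
All reduce to s·A except (C), which is A.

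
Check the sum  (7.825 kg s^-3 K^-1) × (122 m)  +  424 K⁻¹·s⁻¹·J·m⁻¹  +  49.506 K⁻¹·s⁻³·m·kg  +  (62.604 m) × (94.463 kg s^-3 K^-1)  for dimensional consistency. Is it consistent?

Dimensions:
  (7.825 kg s^-3 K^-1) × (122 m):  [kg·s⁻³·K⁻¹] · [m] = kg·m·s⁻³·K⁻¹
  424 K⁻¹·s⁻¹·J·m⁻¹:  J·s⁻¹·m⁻¹·K⁻¹ = N·m·s⁻¹·m⁻¹·K⁻¹ = kg·m·s⁻³·K⁻¹
  49.506 K⁻¹·s⁻³·m·kg:  kg·m·s⁻³·K⁻¹
  (62.604 m) × (94.463 kg s^-3 K^-1):  [m] · [kg·s⁻³·K⁻¹] = kg·m·s⁻³·K⁻¹
Every term reduces to kg·m·s⁻³·K⁻¹.

Yes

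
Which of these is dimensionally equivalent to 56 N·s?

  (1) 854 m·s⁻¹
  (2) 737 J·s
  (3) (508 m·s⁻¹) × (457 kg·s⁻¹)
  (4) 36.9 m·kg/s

Reference: N·s = kg·m·s⁻²·s = kg·m·s⁻¹.
Each option:
  (1) m·s⁻¹
  (2) J·s = N·m·s = kg·m²·s⁻¹
  (3) [m·s⁻¹] · [kg·s⁻¹] = kg·m·s⁻²
  (4) kg·m·s⁻¹  ← same
Only (4) matches kg·m·s⁻¹.

(4)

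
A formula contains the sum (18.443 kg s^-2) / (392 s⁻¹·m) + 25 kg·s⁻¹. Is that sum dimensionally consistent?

Work out the base dimensions of each:
  (18.443 kg s^-2) / (392 s⁻¹·m):  [kg·s⁻²] / [m·s⁻¹] = kg·m⁻¹·s⁻¹
  25 kg·s⁻¹:  kg·s⁻¹
kg·m⁻¹·s⁻¹ ≠ kg·s⁻¹, so they cannot be added.

No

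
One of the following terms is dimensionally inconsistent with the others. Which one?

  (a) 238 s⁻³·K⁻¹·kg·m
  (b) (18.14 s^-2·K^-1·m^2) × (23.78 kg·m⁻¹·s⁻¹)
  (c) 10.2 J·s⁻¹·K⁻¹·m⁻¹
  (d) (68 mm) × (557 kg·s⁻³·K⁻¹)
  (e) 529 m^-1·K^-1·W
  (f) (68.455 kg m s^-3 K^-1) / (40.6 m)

Reduce each to base SI dimensions:
  (a) kg·m·s⁻³·K⁻¹
  (b) [m²·s⁻²·K⁻¹] · [kg·m⁻¹·s⁻¹] = kg·m·s⁻³·K⁻¹
  (c) J·s⁻¹·m⁻¹·K⁻¹ = N·m·s⁻¹·m⁻¹·K⁻¹ = kg·m·s⁻³·K⁻¹
  (d) [m] · [kg·s⁻³·K⁻¹] = kg·m·s⁻³·K⁻¹
  (e) W·m⁻¹·K⁻¹ = J·s⁻¹·m⁻¹·K⁻¹ = kg·m·s⁻³·K⁻¹
  (f) [kg·m·s⁻³·K⁻¹] / [m] = kg·s⁻³·K⁻¹
All reduce to kg·m·s⁻³·K⁻¹ except (f), which is kg·s⁻³·K⁻¹.

(f)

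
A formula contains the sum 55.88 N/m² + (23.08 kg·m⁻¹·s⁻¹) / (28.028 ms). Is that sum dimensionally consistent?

Dimensions:
  55.88 N/m²:  N·m⁻² = kg·m·s⁻²·m⁻² = kg·m⁻¹·s⁻²
  (23.08 kg·m⁻¹·s⁻¹) / (28.028 ms):  [kg·m⁻¹·s⁻¹] / [s] = kg·m⁻¹·s⁻²
Both are kg·m⁻¹·s⁻², so they have the same dimensions and can be added.

Yes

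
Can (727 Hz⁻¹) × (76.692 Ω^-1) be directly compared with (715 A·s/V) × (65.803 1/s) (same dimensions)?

Dimensions:
  (727 Hz⁻¹) × (76.692 Ω^-1):  [s] · [kg⁻¹·m⁻²·s³·A²] = kg⁻¹·m⁻²·s⁴·A²
  (715 A·s/V) × (65.803 1/s):  [kg⁻¹·m⁻²·s⁴·A²] · [s⁻¹] = kg⁻¹·m⁻²·s³·A²
kg⁻¹·m⁻²·s⁴·A² ≠ kg⁻¹·m⁻²·s³·A², so they cannot be added.

No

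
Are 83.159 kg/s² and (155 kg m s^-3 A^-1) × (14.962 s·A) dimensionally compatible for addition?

Work out the base dimensions of each:
  83.159 kg/s²:  kg·s⁻²
  (155 kg m s^-3 A^-1) × (14.962 s·A):  [kg·m·s⁻³·A⁻¹] · [s·A] = kg·m·s⁻²
kg·s⁻² ≠ kg·m·s⁻², so they cannot be added.

No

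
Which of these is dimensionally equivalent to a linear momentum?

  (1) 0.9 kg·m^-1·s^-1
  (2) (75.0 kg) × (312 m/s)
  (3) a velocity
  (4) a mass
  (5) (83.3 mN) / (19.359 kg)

Reference: [linear momentum] = kg·m·s⁻¹.
Each option:
  (1) kg·m⁻¹·s⁻¹
  (2) [kg] · [m·s⁻¹] = kg·m·s⁻¹  ← same
  (3) [velocity] = m·s⁻¹
  (4) [mass] = kg
  (5) [kg·m·s⁻²] / [kg] = m·s⁻²
Only (2) matches kg·m·s⁻¹.

(2)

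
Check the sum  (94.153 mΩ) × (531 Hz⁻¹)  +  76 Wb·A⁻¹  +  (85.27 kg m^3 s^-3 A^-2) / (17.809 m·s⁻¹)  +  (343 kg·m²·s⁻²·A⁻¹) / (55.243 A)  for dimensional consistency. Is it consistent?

In SI base units:
  (94.153 mΩ) × (531 Hz⁻¹):  [kg·m²·s⁻³·A⁻²] · [s] = kg·m²·s⁻²·A⁻²
  76 Wb·A⁻¹:  Wb·A⁻¹ = V·s·A⁻¹ = kg·m²·s⁻²·A⁻²
  (85.27 kg m^3 s^-3 A^-2) / (17.809 m·s⁻¹):  [kg·m³·s⁻³·A⁻²] / [m·s⁻¹] = kg·m²·s⁻²·A⁻²
  (343 kg·m²·s⁻²·A⁻¹) / (55.243 A):  [kg·m²·s⁻²·A⁻¹] / [A] = kg·m²·s⁻²·A⁻²
Every term reduces to kg·m²·s⁻²·A⁻².

Yes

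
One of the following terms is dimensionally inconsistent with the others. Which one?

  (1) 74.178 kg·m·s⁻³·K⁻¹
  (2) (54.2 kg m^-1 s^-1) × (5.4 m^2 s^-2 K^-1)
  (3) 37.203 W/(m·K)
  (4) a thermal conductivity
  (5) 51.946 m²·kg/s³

Dimensions:
  (1) kg·m·s⁻³·K⁻¹
  (2) [kg·m⁻¹·s⁻¹] · [m²·s⁻²·K⁻¹] = kg·m·s⁻³·K⁻¹
  (3) W·m⁻¹·K⁻¹ = J·s⁻¹·m⁻¹·K⁻¹ = kg·m·s⁻³·K⁻¹
  (4) [thermal conductivity] = kg·m·s⁻³·K⁻¹
  (5) kg·m²·s⁻³
All reduce to kg·m·s⁻³·K⁻¹ except (5), which is kg·m²·s⁻³.

(5)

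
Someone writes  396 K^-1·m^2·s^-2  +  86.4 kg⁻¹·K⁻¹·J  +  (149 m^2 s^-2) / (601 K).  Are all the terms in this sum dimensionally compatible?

Reduce each to base SI dimensions:
  396 K^-1·m^2·s^-2:  m²·s⁻²·K⁻¹
  86.4 kg⁻¹·K⁻¹·J:  J·kg⁻¹·K⁻¹ = N·m·kg⁻¹·K⁻¹ = m²·s⁻²·K⁻¹
  (149 m^2 s^-2) / (601 K):  [m²·s⁻²] / [K] = m²·s⁻²·K⁻¹
Every term reduces to m²·s⁻²·K⁻¹.

Yes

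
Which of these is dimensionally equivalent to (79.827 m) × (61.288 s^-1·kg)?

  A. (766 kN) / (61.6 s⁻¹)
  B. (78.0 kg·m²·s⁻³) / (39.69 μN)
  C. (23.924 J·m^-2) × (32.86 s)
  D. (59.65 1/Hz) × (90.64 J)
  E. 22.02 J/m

A.

Reference: [m] · [kg·s⁻¹] = kg·m·s⁻¹.
Each option:
  A. [kg·m·s⁻²] / [s⁻¹] = kg·m·s⁻¹  ← same
  B. [kg·m²·s⁻³] / [kg·m·s⁻²] = m·s⁻¹
  C. [kg·s⁻²] · [s] = kg·s⁻¹
  D. [s] · [kg·m²·s⁻²] = kg·m²·s⁻¹
  E. J·m⁻¹ = N·m·m⁻¹ = kg·m·s⁻²
Only A. matches kg·m·s⁻¹.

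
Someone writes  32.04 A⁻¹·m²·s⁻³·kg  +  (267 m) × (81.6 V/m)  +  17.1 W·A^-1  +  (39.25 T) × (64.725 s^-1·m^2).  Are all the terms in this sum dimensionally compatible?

Yes

Dimensions:
  32.04 A⁻¹·m²·s⁻³·kg:  kg·m²·s⁻³·A⁻¹
  (267 m) × (81.6 V/m):  [m] · [kg·m·s⁻³·A⁻¹] = kg·m²·s⁻³·A⁻¹
  17.1 W·A^-1:  W·A⁻¹ = J·s⁻¹·A⁻¹ = kg·m²·s⁻³·A⁻¹
  (39.25 T) × (64.725 s^-1·m^2):  [kg·s⁻²·A⁻¹] · [m²·s⁻¹] = kg·m²·s⁻³·A⁻¹
Every term reduces to kg·m²·s⁻³·A⁻¹.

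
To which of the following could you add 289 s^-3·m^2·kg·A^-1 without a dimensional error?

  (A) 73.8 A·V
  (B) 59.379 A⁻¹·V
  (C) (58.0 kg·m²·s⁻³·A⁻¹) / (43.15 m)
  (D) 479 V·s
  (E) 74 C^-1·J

(E)

Reference: kg·m²·s⁻³·A⁻¹.
Each option:
  (A) V·A = J·C⁻¹·A = kg·m²·s⁻³
  (B) V·A⁻¹ = J·C⁻¹·A⁻¹ = kg·m²·s⁻³·A⁻²
  (C) [kg·m²·s⁻³·A⁻¹] / [m] = kg·m·s⁻³·A⁻¹
  (D) V·s = J·C⁻¹·s = kg·m²·s⁻²·A⁻¹
  (E) J·C⁻¹ = N·m·(s·A)⁻¹ = kg·m²·s⁻³·A⁻¹  ← same
Only (E) matches kg·m²·s⁻³·A⁻¹.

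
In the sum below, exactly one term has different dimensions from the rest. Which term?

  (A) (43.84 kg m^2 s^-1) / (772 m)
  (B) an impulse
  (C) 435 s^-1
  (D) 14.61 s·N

(C)

In SI base units:
  (A) [kg·m²·s⁻¹] / [m] = kg·m·s⁻¹
  (B) [impulse] = kg·m·s⁻¹
  (C) s⁻¹
  (D) N·s = kg·m·s⁻²·s = kg·m·s⁻¹
All reduce to kg·m·s⁻¹ except (C), which is s⁻¹.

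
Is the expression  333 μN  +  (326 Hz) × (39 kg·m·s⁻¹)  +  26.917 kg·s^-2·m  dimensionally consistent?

Reduce each to base SI dimensions:
  333 μN:  N = kg·m·s⁻²
  (326 Hz) × (39 kg·m·s⁻¹):  [s⁻¹] · [kg·m·s⁻¹] = kg·m·s⁻²
  26.917 kg·s^-2·m:  kg·m·s⁻²
Every term reduces to kg·m·s⁻².

Yes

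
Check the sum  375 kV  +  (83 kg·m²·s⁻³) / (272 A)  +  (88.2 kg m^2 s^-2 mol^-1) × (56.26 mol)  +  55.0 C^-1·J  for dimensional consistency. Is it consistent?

Work out the base dimensions of each:
  375 kV:  V = J·C⁻¹ = kg·m²·s⁻³·A⁻¹
  (83 kg·m²·s⁻³) / (272 A):  [kg·m²·s⁻³] / [A] = kg·m²·s⁻³·A⁻¹
  (88.2 kg m^2 s^-2 mol^-1) × (56.26 mol):  [kg·m²·s⁻²·mol⁻¹] · [mol] = kg·m²·s⁻²
  55.0 C^-1·J:  J·C⁻¹ = N·m·(s·A)⁻¹ = kg·m²·s⁻³·A⁻¹
The terms do not share a single dimension (kg·m²·s⁻² vs kg·m²·s⁻³·A⁻¹).

No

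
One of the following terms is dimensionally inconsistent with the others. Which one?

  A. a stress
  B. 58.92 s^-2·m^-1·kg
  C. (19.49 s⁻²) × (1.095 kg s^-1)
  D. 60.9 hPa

In SI base units:
  A. [stress] = kg·m⁻¹·s⁻²
  B. kg·m⁻¹·s⁻²
  C. [s⁻²] · [kg·s⁻¹] = kg·s⁻³
  D. Pa = N·m⁻² = kg·m⁻¹·s⁻²
All reduce to kg·m⁻¹·s⁻² except C., which is kg·s⁻³.

C.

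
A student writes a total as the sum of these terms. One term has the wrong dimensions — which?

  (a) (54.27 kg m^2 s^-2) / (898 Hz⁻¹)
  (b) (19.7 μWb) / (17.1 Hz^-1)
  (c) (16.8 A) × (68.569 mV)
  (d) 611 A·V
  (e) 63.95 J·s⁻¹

Reduce each to base SI dimensions:
  (a) [kg·m²·s⁻²] / [s] = kg·m²·s⁻³
  (b) [kg·m²·s⁻²·A⁻¹] / [s] = kg·m²·s⁻³·A⁻¹
  (c) [A] · [kg·m²·s⁻³·A⁻¹] = kg·m²·s⁻³
  (d) V·A = J·C⁻¹·A = kg·m²·s⁻³
  (e) J·s⁻¹ = N·m·s⁻¹ = kg·m²·s⁻³
All reduce to kg·m²·s⁻³ except (b), which is kg·m²·s⁻³·A⁻¹.

(b)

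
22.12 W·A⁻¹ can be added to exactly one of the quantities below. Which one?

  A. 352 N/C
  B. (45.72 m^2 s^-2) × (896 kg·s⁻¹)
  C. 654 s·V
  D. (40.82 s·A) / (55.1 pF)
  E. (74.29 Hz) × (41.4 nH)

Reference: W·A⁻¹ = J·s⁻¹·A⁻¹ = kg·m²·s⁻³·A⁻¹.
Each option:
  A. N·C⁻¹ = kg·m·s⁻²·(s·A)⁻¹ = kg·m·s⁻³·A⁻¹
  B. [m²·s⁻²] · [kg·s⁻¹] = kg·m²·s⁻³
  C. V·s = J·C⁻¹·s = kg·m²·s⁻²·A⁻¹
  D. [s·A] / [kg⁻¹·m⁻²·s⁴·A²] = kg·m²·s⁻³·A⁻¹  ← same
  E. [s⁻¹] · [kg·m²·s⁻²·A⁻²] = kg·m²·s⁻³·A⁻²
Only D. matches kg·m²·s⁻³·A⁻¹.

D.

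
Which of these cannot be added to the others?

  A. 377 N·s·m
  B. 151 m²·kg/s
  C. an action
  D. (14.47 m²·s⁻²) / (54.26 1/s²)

In SI base units:
  A. N·m·s = kg·m·s⁻²·m·s = kg·m²·s⁻¹
  B. kg·m²·s⁻¹
  C. [action] = kg·m²·s⁻¹
  D. [m²·s⁻²] / [s⁻²] = m²
All reduce to kg·m²·s⁻¹ except D., which is m².

D.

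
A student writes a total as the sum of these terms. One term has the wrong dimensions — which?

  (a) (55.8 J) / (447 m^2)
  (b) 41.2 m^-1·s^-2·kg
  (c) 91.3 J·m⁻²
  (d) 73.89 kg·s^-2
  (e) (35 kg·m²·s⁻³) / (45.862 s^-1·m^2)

Expand each in SI base units:
  (a) [kg·m²·s⁻²] / [m²] = kg·s⁻²
  (b) kg·m⁻¹·s⁻²
  (c) J·m⁻² = N·m·m⁻² = kg·s⁻²
  (d) kg·s⁻²
  (e) [kg·m²·s⁻³] / [m²·s⁻¹] = kg·s⁻²
All reduce to kg·s⁻² except (b), which is kg·m⁻¹·s⁻².

(b)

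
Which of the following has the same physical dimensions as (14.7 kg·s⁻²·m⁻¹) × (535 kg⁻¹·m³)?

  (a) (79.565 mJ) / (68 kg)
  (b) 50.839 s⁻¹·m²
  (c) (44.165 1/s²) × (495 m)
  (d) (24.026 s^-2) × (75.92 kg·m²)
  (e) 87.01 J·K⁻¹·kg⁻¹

Reference: [kg·m⁻¹·s⁻²] · [kg⁻¹·m³] = m²·s⁻².
Each option:
  (a) [kg·m²·s⁻²] / [kg] = m²·s⁻²  ← same
  (b) m²·s⁻¹
  (c) [s⁻²] · [m] = m·s⁻²
  (d) [s⁻²] · [kg·m²] = kg·m²·s⁻²
  (e) J·kg⁻¹·K⁻¹ = N·m·kg⁻¹·K⁻¹ = m²·s⁻²·K⁻¹
Only (a) matches m²·s⁻².

(a)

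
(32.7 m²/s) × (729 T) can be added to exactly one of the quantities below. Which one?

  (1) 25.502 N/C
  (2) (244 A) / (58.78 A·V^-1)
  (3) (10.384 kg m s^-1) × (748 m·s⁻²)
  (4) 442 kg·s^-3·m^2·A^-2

Reference: [m²·s⁻¹] · [kg·s⁻²·A⁻¹] = kg·m²·s⁻³·A⁻¹.
Each option:
  (1) N·C⁻¹ = kg·m·s⁻²·(s·A)⁻¹ = kg·m·s⁻³·A⁻¹
  (2) [A] / [kg⁻¹·m⁻²·s³·A²] = kg·m²·s⁻³·A⁻¹  ← same
  (3) [kg·m·s⁻¹] · [m·s⁻²] = kg·m²·s⁻³
  (4) kg·m²·s⁻³·A⁻²
Only (2) matches kg·m²·s⁻³·A⁻¹.

(2)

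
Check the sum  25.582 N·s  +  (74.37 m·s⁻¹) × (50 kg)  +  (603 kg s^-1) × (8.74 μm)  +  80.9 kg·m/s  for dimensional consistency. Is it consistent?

In SI base units:
  25.582 N·s:  N·s = kg·m·s⁻²·s = kg·m·s⁻¹
  (74.37 m·s⁻¹) × (50 kg):  [m·s⁻¹] · [kg] = kg·m·s⁻¹
  (603 kg s^-1) × (8.74 μm):  [kg·s⁻¹] · [m] = kg·m·s⁻¹
  80.9 kg·m/s:  kg·m·s⁻¹
Every term reduces to kg·m·s⁻¹.

Yes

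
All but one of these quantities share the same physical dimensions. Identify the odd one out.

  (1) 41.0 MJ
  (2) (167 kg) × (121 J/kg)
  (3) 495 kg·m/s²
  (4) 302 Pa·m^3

(3)

In SI base units:
  (1) J = N·m = kg·m²·s⁻²
  (2) [kg] · [m²·s⁻²] = kg·m²·s⁻²
  (3) kg·m·s⁻²
  (4) Pa·m³ = N·m⁻²·m³ = kg·m²·s⁻²
All reduce to kg·m²·s⁻² except (3), which is kg·m·s⁻².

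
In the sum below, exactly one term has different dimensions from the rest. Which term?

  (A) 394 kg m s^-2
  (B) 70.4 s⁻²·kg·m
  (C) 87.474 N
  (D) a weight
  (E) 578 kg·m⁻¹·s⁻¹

Dimensions:
  (A) kg·m·s⁻²
  (B) kg·m·s⁻²
  (C) N = kg·m·s⁻²
  (D) [weight] = kg·m·s⁻²
  (E) kg·m⁻¹·s⁻¹
All reduce to kg·m·s⁻² except (E), which is kg·m⁻¹·s⁻¹.

(E)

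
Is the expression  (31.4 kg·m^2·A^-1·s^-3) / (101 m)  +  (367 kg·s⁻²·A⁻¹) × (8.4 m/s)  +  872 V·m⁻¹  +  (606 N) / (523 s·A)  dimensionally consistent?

Work out the base dimensions of each:
  (31.4 kg·m^2·A^-1·s^-3) / (101 m):  [kg·m²·s⁻³·A⁻¹] / [m] = kg·m·s⁻³·A⁻¹
  (367 kg·s⁻²·A⁻¹) × (8.4 m/s):  [kg·s⁻²·A⁻¹] · [m·s⁻¹] = kg·m·s⁻³·A⁻¹
  872 V·m⁻¹:  V·m⁻¹ = J·C⁻¹·m⁻¹ = kg·m·s⁻³·A⁻¹
  (606 N) / (523 s·A):  [kg·m·s⁻²] / [s·A] = kg·m·s⁻³·A⁻¹
Every term reduces to kg·m·s⁻³·A⁻¹.

Yes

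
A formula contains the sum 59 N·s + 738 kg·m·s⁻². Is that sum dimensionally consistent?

No

In SI base units:
  59 N·s:  N·s = kg·m·s⁻²·s = kg·m·s⁻¹
  738 kg·m·s⁻²:  kg·m·s⁻²
kg·m·s⁻¹ ≠ kg·m·s⁻², so they cannot be added.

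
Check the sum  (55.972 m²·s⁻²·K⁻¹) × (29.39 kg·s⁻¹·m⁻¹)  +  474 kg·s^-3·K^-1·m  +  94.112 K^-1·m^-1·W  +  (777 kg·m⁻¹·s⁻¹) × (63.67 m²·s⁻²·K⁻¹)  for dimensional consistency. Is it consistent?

Yes

Reduce each to base SI dimensions:
  (55.972 m²·s⁻²·K⁻¹) × (29.39 kg·s⁻¹·m⁻¹):  [m²·s⁻²·K⁻¹] · [kg·m⁻¹·s⁻¹] = kg·m·s⁻³·K⁻¹
  474 kg·s^-3·K^-1·m:  kg·m·s⁻³·K⁻¹
  94.112 K^-1·m^-1·W:  W·m⁻¹·K⁻¹ = J·s⁻¹·m⁻¹·K⁻¹ = kg·m·s⁻³·K⁻¹
  (777 kg·m⁻¹·s⁻¹) × (63.67 m²·s⁻²·K⁻¹):  [kg·m⁻¹·s⁻¹] · [m²·s⁻²·K⁻¹] = kg·m·s⁻³·K⁻¹
Every term reduces to kg·m·s⁻³·K⁻¹.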